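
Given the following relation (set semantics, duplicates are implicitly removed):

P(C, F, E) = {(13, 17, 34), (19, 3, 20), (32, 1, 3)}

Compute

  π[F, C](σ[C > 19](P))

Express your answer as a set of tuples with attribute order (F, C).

{(1, 32)}

Selection C > 19: {(32, 1, 3)}
π[F, C]: project onto (F, C) → {(1, 32)}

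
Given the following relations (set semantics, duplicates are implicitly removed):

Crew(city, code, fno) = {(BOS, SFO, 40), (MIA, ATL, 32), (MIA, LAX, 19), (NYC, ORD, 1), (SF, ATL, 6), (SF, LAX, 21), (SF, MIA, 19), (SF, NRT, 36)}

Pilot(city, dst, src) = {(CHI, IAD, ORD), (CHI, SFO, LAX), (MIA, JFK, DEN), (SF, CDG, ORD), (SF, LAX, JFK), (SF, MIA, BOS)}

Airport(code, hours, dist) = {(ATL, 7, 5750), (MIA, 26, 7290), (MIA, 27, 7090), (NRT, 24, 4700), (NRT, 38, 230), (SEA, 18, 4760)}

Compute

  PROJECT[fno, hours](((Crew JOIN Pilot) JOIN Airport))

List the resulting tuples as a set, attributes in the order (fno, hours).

{(19, 26), (19, 27), (32, 7), (36, 24), (36, 38), (6, 7)}

Joining Crew and Pilot on city yields {(MIA, ATL, 32, JFK, DEN), (MIA, LAX, 19, JFK, DEN), (SF, ATL, 6, CDG, ORD), (SF, ATL, 6, LAX, JFK), (SF, ATL, 6, MIA, BOS), (SF, LAX, 21, CDG, ORD), (SF, LAX, 21, LAX, JFK), (SF, LAX, 21, MIA, BOS), (SF, MIA, 19, CDG, ORD), (SF, MIA, 19, LAX, JFK), (SF, MIA, 19, MIA, BOS), (SF, NRT, 36, CDG, ORD), (SF, NRT, 36, LAX, JFK), (SF, NRT, 36, MIA, BOS)}.
Joining (Crew JOIN Pilot) and Airport on code yields {(MIA, ATL, 32, JFK, DEN, 7, 5750), (SF, ATL, 6, CDG, ORD, 7, 5750), (SF, ATL, 6, LAX, JFK, 7, 5750), (SF, ATL, 6, MIA, BOS, 7, 5750), (SF, MIA, 19, CDG, ORD, 26, 7290), (SF, MIA, 19, CDG, ORD, 27, 7090), (SF, MIA, 19, LAX, JFK, 26, 7290), (SF, MIA, 19, LAX, JFK, 27, 7090), (SF, MIA, 19, MIA, BOS, 26, 7290), (SF, MIA, 19, MIA, BOS, 27, 7090), (SF, NRT, 36, CDG, ORD, 24, 4700), (SF, NRT, 36, CDG, ORD, 38, 230), (SF, NRT, 36, LAX, JFK, 24, 4700), (SF, NRT, 36, LAX, JFK, 38, 230), (SF, NRT, 36, MIA, BOS, 24, 4700), (SF, NRT, 36, MIA, BOS, 38, 230)}.
Projecting to fno, hours (10 duplicate(s) eliminated): {(19, 26), (19, 27), (32, 7), (36, 24), (36, 38), (6, 7)}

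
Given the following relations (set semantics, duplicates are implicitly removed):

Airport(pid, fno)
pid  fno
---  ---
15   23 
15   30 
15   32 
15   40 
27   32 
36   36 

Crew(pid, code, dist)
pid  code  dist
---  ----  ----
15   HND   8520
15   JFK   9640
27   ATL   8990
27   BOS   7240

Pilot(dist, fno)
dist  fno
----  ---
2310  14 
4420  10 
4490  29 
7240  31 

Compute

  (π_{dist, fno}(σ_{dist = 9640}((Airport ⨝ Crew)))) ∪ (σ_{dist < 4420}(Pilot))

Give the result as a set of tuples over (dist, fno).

Airport ⋈ Crew (natural join on pid): {(15, 23, HND, 8520), (15, 23, JFK, 9640), (15, 30, HND, 8520), (15, 30, JFK, 9640), (15, 32, HND, 8520), (15, 32, JFK, 9640), (15, 40, HND, 8520), (15, 40, JFK, 9640), (27, 32, ATL, 8990), (27, 32, BOS, 7240)}
Apply σ_{dist = 9640}; surviving tuples: {(15, 23, JFK, 9640), (15, 30, JFK, 9640), (15, 32, JFK, 9640), (15, 40, JFK, 9640)}
Keep only column(s) dist, fno: {(9640, 23), (9640, 30), (9640, 32), (9640, 40)}
Apply σ_{dist < 4420}; surviving tuples: {(2310, 14)}
Union: {(9640, 23), (9640, 30), (9640, 32), (9640, 40)} with {(2310, 14)} → {(2310, 14), (9640, 23), (9640, 30), (9640, 32), (9640, 40)}

{(2310, 14), (9640, 23), (9640, 30), (9640, 32), (9640, 40)}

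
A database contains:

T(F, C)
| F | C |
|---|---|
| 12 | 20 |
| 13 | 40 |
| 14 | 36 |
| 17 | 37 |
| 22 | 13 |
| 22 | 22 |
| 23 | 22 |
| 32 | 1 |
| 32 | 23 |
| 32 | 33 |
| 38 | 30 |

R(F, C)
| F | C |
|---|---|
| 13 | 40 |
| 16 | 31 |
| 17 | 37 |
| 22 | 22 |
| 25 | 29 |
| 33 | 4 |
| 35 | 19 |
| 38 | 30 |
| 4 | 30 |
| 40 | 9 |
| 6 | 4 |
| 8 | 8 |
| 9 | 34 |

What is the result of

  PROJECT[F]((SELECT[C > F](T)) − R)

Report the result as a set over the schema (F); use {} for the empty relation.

{12, 14, 32}

σ[C > F]: keep tuples satisfying C > F → {(12, 20), (13, 40), (14, 36), (17, 37), (32, 33)}
Taking the difference: {(12, 20), (14, 36), (32, 33)}
Keep only column(s) F: {12, 14, 32}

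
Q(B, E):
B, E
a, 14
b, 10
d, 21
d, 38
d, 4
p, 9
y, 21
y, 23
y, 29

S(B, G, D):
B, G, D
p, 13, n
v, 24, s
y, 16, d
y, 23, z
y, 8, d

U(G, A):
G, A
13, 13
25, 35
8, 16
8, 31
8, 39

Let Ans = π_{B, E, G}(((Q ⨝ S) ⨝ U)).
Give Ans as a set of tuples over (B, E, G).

Q ⋈ S (natural join on B): {(p, 9, 13, n), (y, 21, 16, d), (y, 21, 23, z), (y, 21, 8, d), (y, 23, 16, d), (y, 23, 23, z), (y, 23, 8, d), (y, 29, 16, d), (y, 29, 23, z), (y, 29, 8, d)}
(Q ⨝ S) ⋈ U (natural join on G): {(p, 9, 13, n, 13), (y, 21, 8, d, 16), (y, 21, 8, d, 31), (y, 21, 8, d, 39), (y, 23, 8, d, 16), (y, 23, 8, d, 31), (y, 23, 8, d, 39), (y, 29, 8, d, 16), (y, 29, 8, d, 31), (y, 29, 8, d, 39)}
π_{B, E, G} gives {(p, 9, 13), (y, 21, 8), (y, 23, 8), (y, 29, 8)} (6 duplicate(s) eliminated).

{(p, 9, 13), (y, 21, 8), (y, 23, 8), (y, 29, 8)}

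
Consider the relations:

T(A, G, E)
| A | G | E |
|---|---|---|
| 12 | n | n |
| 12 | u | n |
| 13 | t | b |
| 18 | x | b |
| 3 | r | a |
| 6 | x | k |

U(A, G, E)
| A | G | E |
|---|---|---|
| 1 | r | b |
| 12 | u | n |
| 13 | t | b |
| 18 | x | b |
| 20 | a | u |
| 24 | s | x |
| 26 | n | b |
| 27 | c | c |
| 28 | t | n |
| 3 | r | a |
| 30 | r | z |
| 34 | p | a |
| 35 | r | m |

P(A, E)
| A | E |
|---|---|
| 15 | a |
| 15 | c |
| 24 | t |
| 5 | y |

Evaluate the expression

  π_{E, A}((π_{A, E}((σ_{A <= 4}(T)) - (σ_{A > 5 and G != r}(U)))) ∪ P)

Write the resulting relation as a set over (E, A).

σ[A <= 4]: keep tuples satisfying A <= 4 → {(3, r, a)}
σ[A > 5 and G != r]: keep tuples satisfying A > 5 and G != r → {(12, u, n), (13, t, b), (18, x, b), (20, a, u), (24, s, x), (26, n, b), (27, c, c), (28, t, n), (34, p, a)}
Taking the difference: {(3, r, a)}
Keep only column(s) A, E: {(3, a)}
Taking the union: {(15, a), (15, c), (24, t), (3, a), (5, y)}
Keep only column(s) E, A: {(a, 15), (a, 3), (c, 15), (t, 24), (y, 5)}

{(a, 15), (a, 3), (c, 15), (t, 24), (y, 5)}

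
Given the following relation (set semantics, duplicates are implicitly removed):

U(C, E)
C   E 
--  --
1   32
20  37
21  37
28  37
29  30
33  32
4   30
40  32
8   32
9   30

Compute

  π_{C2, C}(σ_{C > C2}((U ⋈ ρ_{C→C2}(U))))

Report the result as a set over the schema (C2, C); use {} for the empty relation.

{(1, 33), (1, 40), (1, 8), (20, 21), (20, 28), (21, 28), (33, 40), (4, 29), (4, 9), (8, 33), (8, 40), (9, 29)}

ρ[C→C2]: schema becomes (C2, E); tuples unchanged.
Natural join on E: {(1, 32, 1), (1, 32, 33), (1, 32, 40), (1, 32, 8), (20, 37, 20), (20, 37, 21), (20, 37, 28), (21, 37, 20), (21, 37, 21), (21, 37, 28), (28, 37, 20), (28, 37, 21), (28, 37, 28), (29, 30, 29), (29, 30, 4), (29, 30, 9), (33, 32, 1), (33, 32, 33), (33, 32, 40), (33, 32, 8), (4, 30, 29), (4, 30, 4), (4, 30, 9), (40, 32, 1), (40, 32, 33), (40, 32, 40), (40, 32, 8), (8, 32, 1), (8, 32, 33), (8, 32, 40), (8, 32, 8), (9, 30, 29), (9, 30, 4), (9, 30, 9)}
Selection C > C2: {(21, 37, 20), (28, 37, 20), (28, 37, 21), (29, 30, 4), (29, 30, 9), (33, 32, 1), (33, 32, 8), (40, 32, 1), (40, 32, 33), (40, 32, 8), (8, 32, 1), (9, 30, 4)}
Keep only column(s) C2, C: {(1, 33), (1, 40), (1, 8), (20, 21), (20, 28), (21, 28), (33, 40), (4, 29), (4, 9), (8, 33), (8, 40), (9, 29)}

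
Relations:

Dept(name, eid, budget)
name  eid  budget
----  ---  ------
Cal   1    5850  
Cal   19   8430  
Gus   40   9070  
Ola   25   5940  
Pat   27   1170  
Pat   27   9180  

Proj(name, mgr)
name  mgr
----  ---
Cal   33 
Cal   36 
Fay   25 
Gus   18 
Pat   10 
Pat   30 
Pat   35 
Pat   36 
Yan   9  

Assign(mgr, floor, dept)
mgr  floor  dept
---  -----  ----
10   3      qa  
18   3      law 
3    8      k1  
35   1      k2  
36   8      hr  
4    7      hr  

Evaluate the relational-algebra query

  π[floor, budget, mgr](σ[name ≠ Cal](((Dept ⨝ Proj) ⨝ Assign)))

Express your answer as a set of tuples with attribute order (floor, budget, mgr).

{(1, 1170, 35), (1, 9180, 35), (3, 1170, 10), (3, 9070, 18), (3, 9180, 10), (8, 1170, 36), (8, 9180, 36)}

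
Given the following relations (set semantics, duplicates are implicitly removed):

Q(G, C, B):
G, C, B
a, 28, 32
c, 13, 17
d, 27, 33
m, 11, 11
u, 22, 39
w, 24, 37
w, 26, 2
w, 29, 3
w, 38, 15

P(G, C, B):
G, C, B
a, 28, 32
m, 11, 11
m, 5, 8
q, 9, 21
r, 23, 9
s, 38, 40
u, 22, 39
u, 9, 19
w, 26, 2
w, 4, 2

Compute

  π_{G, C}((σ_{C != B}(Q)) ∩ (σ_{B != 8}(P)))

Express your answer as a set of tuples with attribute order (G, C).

Filtering on C != B leaves {(a, 28, 32), (c, 13, 17), (d, 27, 33), (u, 22, 39), (w, 24, 37), (w, 26, 2), (w, 29, 3), (w, 38, 15)}.
Filtering on B != 8 leaves {(a, 28, 32), (m, 11, 11), (q, 9, 21), (r, 23, 9), (s, 38, 40), (u, 22, 39), (u, 9, 19), (w, 26, 2), (w, 4, 2)}.
Taking the intersection: {(a, 28, 32), (u, 22, 39), (w, 26, 2)}
π[G, C]: project onto (G, C) → {(a, 28), (u, 22), (w, 26)}

{(a, 28), (u, 22), (w, 26)}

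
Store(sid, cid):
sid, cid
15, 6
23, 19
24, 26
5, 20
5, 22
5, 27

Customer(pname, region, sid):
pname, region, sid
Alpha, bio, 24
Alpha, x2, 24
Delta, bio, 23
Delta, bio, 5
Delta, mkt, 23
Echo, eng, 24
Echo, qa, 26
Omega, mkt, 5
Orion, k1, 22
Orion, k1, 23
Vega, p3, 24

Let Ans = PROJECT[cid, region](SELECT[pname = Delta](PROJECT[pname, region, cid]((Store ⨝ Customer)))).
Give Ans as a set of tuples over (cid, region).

Natural join on sid: {(23, 19, Delta, bio), (23, 19, Delta, mkt), (23, 19, Orion, k1), (24, 26, Alpha, bio), (24, 26, Alpha, x2), (24, 26, Echo, eng), (24, 26, Vega, p3), (5, 20, Delta, bio), (5, 20, Omega, mkt), (5, 22, Delta, bio), (5, 22, Omega, mkt), (5, 27, Delta, bio), (5, 27, Omega, mkt)}
Keep only column(s) pname, region, cid: {(Alpha, bio, 26), (Alpha, x2, 26), (Delta, bio, 19), (Delta, bio, 20), (Delta, bio, 22), (Delta, bio, 27), (Delta, mkt, 19), (Echo, eng, 26), (Omega, mkt, 20), (Omega, mkt, 22), (Omega, mkt, 27), (Orion, k1, 19), (Vega, p3, 26)}
Apply σ_{pname = Delta}; surviving tuples: {(Delta, bio, 19), (Delta, bio, 20), (Delta, bio, 22), (Delta, bio, 27), (Delta, mkt, 19)}
Keep only column(s) cid, region: {(19, bio), (19, mkt), (20, bio), (22, bio), (27, bio)}

{(19, bio), (19, mkt), (20, bio), (22, bio), (27, bio)}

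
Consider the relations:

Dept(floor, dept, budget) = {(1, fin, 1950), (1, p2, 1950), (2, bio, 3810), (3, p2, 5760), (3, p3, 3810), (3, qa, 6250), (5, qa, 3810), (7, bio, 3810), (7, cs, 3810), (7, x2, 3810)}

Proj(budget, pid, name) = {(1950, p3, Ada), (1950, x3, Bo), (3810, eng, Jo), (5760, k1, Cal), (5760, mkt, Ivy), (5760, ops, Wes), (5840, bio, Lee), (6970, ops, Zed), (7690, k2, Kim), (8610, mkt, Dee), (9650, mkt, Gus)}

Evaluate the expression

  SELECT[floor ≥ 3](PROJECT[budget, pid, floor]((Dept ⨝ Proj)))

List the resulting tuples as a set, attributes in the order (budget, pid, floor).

{(3810, eng, 3), (3810, eng, 5), (3810, eng, 7), (5760, k1, 3), (5760, mkt, 3), (5760, ops, 3)}

Dept ⋈ Proj (natural join on budget): {(1, fin, 1950, p3, Ada), (1, fin, 1950, x3, Bo), (1, p2, 1950, p3, Ada), (1, p2, 1950, x3, Bo), (2, bio, 3810, eng, Jo), (3, p2, 5760, k1, Cal), (3, p2, 5760, mkt, Ivy), (3, p2, 5760, ops, Wes), (3, p3, 3810, eng, Jo), (5, qa, 3810, eng, Jo), (7, bio, 3810, eng, Jo), (7, cs, 3810, eng, Jo), (7, x2, 3810, eng, Jo)}
π[budget, pid, floor]: project onto (budget, pid, floor) (4 duplicate(s) eliminated) → {(1950, p3, 1), (1950, x3, 1), (3810, eng, 2), (3810, eng, 3), (3810, eng, 5), (3810, eng, 7), (5760, k1, 3), (5760, mkt, 3), (5760, ops, 3)}
Filtering on floor ≥ 3 leaves {(3810, eng, 3), (3810, eng, 5), (3810, eng, 7), (5760, k1, 3), (5760, mkt, 3), (5760, ops, 3)}.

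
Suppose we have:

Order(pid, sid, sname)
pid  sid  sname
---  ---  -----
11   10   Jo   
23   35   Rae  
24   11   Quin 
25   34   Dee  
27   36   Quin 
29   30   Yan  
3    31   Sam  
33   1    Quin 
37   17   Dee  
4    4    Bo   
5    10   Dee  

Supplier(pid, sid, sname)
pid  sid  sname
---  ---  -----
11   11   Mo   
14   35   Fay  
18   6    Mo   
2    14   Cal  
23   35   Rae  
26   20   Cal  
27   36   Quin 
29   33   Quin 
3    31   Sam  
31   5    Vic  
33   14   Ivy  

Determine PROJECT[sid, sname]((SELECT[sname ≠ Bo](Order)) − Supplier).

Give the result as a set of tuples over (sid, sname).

{(1, Quin), (10, Dee), (10, Jo), (11, Quin), (17, Dee), (30, Yan), (34, Dee)}

Selection sname ≠ Bo: {(11, 10, Jo), (23, 35, Rae), (24, 11, Quin), (25, 34, Dee), (27, 36, Quin), (29, 30, Yan), (3, 31, Sam), (33, 1, Quin), (37, 17, Dee), (5, 10, Dee)}
Difference: {(11, 10, Jo), (23, 35, Rae), (24, 11, Quin), (25, 34, Dee), (27, 36, Quin), (29, 30, Yan), (3, 31, Sam), (33, 1, Quin), (37, 17, Dee), (5, 10, Dee)} with {(11, 11, Mo), (14, 35, Fay), (18, 6, Mo), (2, 14, Cal), (23, 35, Rae), (26, 20, Cal), (27, 36, Quin), (29, 33, Quin), (3, 31, Sam), (31, 5, Vic), (33, 14, Ivy)} → {(11, 10, Jo), (24, 11, Quin), (25, 34, Dee), (29, 30, Yan), (33, 1, Quin), (37, 17, Dee), (5, 10, Dee)}
π_{sid, sname} gives {(1, Quin), (10, Dee), (10, Jo), (11, Quin), (17, Dee), (30, Yan), (34, Dee)}.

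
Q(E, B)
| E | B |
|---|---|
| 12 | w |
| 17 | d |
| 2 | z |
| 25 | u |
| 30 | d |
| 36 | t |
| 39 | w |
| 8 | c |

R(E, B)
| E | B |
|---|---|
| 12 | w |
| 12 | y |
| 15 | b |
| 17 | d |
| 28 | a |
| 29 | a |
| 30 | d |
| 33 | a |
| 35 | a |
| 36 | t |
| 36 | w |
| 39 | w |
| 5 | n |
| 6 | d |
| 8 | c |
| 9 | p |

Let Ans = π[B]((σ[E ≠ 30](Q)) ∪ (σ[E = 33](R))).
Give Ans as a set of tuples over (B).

{a, c, d, t, u, w, z}

Selection E ≠ 30: {(12, w), (17, d), (2, z), (25, u), (36, t), (39, w), (8, c)}
Selection E = 33: {(33, a)}
Union: {(12, w), (17, d), (2, z), (25, u), (36, t), (39, w), (8, c)} with {(33, a)} → {(12, w), (17, d), (2, z), (25, u), (33, a), (36, t), (39, w), (8, c)}
π[B]: project onto (B) (1 duplicate(s) eliminated) → {a, c, d, t, u, w, z}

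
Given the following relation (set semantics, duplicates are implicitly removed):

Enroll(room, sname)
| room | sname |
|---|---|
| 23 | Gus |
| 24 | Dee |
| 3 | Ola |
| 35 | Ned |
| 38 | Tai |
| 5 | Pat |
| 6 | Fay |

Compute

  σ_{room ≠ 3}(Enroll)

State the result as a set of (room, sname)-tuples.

{(23, Gus), (24, Dee), (35, Ned), (38, Tai), (5, Pat), (6, Fay)}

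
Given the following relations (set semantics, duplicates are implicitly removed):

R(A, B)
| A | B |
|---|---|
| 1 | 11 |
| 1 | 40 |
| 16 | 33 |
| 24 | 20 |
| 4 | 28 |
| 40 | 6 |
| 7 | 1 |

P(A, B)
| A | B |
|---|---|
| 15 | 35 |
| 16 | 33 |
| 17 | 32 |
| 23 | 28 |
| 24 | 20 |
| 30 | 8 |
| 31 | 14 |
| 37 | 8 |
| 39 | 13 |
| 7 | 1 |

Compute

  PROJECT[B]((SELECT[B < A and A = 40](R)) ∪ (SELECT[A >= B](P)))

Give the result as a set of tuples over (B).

Filtering on B < A and A = 40 leaves {(40, 6)}.
Filtering on A >= B leaves {(24, 20), (30, 8), (31, 14), (37, 8), (39, 13), (7, 1)}.
Union: {(40, 6)} with {(24, 20), (30, 8), (31, 14), (37, 8), (39, 13), (7, 1)} → {(24, 20), (30, 8), (31, 14), (37, 8), (39, 13), (40, 6), (7, 1)}
Projecting to B (1 duplicate(s) eliminated): {1, 13, 14, 20, 6, 8}

{1, 13, 14, 20, 6, 8}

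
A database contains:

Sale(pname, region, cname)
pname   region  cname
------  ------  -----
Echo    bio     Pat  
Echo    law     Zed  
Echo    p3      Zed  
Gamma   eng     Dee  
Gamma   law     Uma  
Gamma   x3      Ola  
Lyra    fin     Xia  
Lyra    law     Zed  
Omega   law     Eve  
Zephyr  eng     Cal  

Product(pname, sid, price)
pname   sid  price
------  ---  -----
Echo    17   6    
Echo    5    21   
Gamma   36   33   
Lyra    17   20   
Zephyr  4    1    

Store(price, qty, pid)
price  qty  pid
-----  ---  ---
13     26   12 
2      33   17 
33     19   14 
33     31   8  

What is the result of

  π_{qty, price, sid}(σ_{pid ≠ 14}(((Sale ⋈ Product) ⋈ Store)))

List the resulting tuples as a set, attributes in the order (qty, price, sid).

{(31, 33, 36)}

Joining Sale and Product on pname yields {(Echo, bio, Pat, 17, 6), (Echo, bio, Pat, 5, 21), (Echo, law, Zed, 17, 6), (Echo, law, Zed, 5, 21), (Echo, p3, Zed, 17, 6), (Echo, p3, Zed, 5, 21), (Gamma, eng, Dee, 36, 33), (Gamma, law, Uma, 36, 33), (Gamma, x3, Ola, 36, 33), (Lyra, fin, Xia, 17, 20), (Lyra, law, Zed, 17, 20), (Zephyr, eng, Cal, 4, 1)}.
Joining (Sale ⋈ Product) and Store on price yields {(Gamma, eng, Dee, 36, 33, 19, 14), (Gamma, eng, Dee, 36, 33, 31, 8), (Gamma, law, Uma, 36, 33, 19, 14), (Gamma, law, Uma, 36, 33, 31, 8), (Gamma, x3, Ola, 36, 33, 19, 14), (Gamma, x3, Ola, 36, 33, 31, 8)}.
σ[pid ≠ 14]: keep tuples satisfying pid ≠ 14 → {(Gamma, eng, Dee, 36, 33, 31, 8), (Gamma, law, Uma, 36, 33, 31, 8), (Gamma, x3, Ola, 36, 33, 31, 8)}
Projecting to qty, price, sid (2 duplicate(s) eliminated): {(31, 33, 36)}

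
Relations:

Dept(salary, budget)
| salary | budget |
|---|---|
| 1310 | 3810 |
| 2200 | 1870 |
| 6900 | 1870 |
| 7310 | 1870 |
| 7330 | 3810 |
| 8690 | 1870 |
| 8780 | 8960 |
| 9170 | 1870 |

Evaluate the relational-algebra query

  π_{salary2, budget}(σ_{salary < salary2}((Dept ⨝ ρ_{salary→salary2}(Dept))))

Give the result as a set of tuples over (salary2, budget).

ρ[salary→salary2]: schema becomes (salary2, budget); tuples unchanged.
Joining Dept and ρ_{salary→salary2}(Dept) on budget yields {(1310, 3810, 1310), (1310, 3810, 7330), (2200, 1870, 2200), (2200, 1870, 6900), (2200, 1870, 7310), (2200, 1870, 8690), (2200, 1870, 9170), (6900, 1870, 2200), (6900, 1870, 6900), (6900, 1870, 7310), (6900, 1870, 8690), (6900, 1870, 9170), (7310, 1870, 2200), (7310, 1870, 6900), (7310, 1870, 7310), (7310, 1870, 8690), (7310, 1870, 9170), (7330, 3810, 1310), (7330, 3810, 7330), (8690, 1870, 2200), (8690, 1870, 6900), (8690, 1870, 7310), (8690, 1870, 8690), (8690, 1870, 9170), (8780, 8960, 8780), (9170, 1870, 2200), (9170, 1870, 6900), (9170, 1870, 7310), (9170, 1870, 8690), (9170, 1870, 9170)}.
Filtering on salary < salary2 leaves {(1310, 3810, 7330), (2200, 1870, 6900), (2200, 1870, 7310), (2200, 1870, 8690), (2200, 1870, 9170), (6900, 1870, 7310), (6900, 1870, 8690), (6900, 1870, 9170), (7310, 1870, 8690), (7310, 1870, 9170), (8690, 1870, 9170)}.
π[salary2, budget]: project onto (salary2, budget) (6 duplicate(s) eliminated) → {(6900, 1870), (7310, 1870), (7330, 3810), (8690, 1870), (9170, 1870)}

{(6900, 1870), (7310, 1870), (7330, 3810), (8690, 1870), (9170, 1870)}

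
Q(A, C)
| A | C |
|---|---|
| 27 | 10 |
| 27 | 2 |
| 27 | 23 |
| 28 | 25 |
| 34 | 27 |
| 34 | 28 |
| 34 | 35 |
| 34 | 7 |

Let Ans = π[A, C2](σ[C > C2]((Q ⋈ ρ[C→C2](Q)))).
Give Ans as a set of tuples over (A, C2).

{(27, 10), (27, 2), (34, 27), (34, 28), (34, 7)}

ρ[C→C2]: schema becomes (A, C2); tuples unchanged.
Natural join on A: {(27, 10, 10), (27, 10, 2), (27, 10, 23), (27, 2, 10), (27, 2, 2), (27, 2, 23), (27, 23, 10), (27, 23, 2), (27, 23, 23), (28, 25, 25), (34, 27, 27), (34, 27, 28), (34, 27, 35), (34, 27, 7), (34, 28, 27), (34, 28, 28), (34, 28, 35), (34, 28, 7), (34, 35, 27), (34, 35, 28), (34, 35, 35), (34, 35, 7), (34, 7, 27), (34, 7, 28), (34, 7, 35), (34, 7, 7)}
Filtering on C > C2 leaves {(27, 10, 2), (27, 23, 10), (27, 23, 2), (34, 27, 7), (34, 28, 27), (34, 28, 7), (34, 35, 27), (34, 35, 28), (34, 35, 7)}.
π_{A, C2} gives {(27, 10), (27, 2), (34, 27), (34, 28), (34, 7)} (4 duplicate(s) eliminated).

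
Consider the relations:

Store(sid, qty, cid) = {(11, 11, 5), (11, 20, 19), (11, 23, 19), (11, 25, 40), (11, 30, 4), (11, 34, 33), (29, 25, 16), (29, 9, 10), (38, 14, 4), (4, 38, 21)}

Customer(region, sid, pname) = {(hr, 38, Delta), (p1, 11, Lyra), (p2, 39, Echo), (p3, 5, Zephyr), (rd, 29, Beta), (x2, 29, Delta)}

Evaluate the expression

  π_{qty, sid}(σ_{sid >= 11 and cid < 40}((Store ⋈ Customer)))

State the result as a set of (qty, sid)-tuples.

{(11, 11), (14, 38), (20, 11), (23, 11), (25, 29), (30, 11), (34, 11), (9, 29)}

Natural join on sid: {(11, 11, 5, p1, Lyra), (11, 20, 19, p1, Lyra), (11, 23, 19, p1, Lyra), (11, 25, 40, p1, Lyra), (11, 30, 4, p1, Lyra), (11, 34, 33, p1, Lyra), (29, 25, 16, rd, Beta), (29, 25, 16, x2, Delta), (29, 9, 10, rd, Beta), (29, 9, 10, x2, Delta), (38, 14, 4, hr, Delta)}
Filtering on sid >= 11 and cid < 40 leaves {(11, 11, 5, p1, Lyra), (11, 20, 19, p1, Lyra), (11, 23, 19, p1, Lyra), (11, 30, 4, p1, Lyra), (11, 34, 33, p1, Lyra), (29, 25, 16, rd, Beta), (29, 25, 16, x2, Delta), (29, 9, 10, rd, Beta), (29, 9, 10, x2, Delta), (38, 14, 4, hr, Delta)}.
π[qty, sid]: project onto (qty, sid) (2 duplicate(s) eliminated) → {(11, 11), (14, 38), (20, 11), (23, 11), (25, 29), (30, 11), (34, 11), (9, 29)}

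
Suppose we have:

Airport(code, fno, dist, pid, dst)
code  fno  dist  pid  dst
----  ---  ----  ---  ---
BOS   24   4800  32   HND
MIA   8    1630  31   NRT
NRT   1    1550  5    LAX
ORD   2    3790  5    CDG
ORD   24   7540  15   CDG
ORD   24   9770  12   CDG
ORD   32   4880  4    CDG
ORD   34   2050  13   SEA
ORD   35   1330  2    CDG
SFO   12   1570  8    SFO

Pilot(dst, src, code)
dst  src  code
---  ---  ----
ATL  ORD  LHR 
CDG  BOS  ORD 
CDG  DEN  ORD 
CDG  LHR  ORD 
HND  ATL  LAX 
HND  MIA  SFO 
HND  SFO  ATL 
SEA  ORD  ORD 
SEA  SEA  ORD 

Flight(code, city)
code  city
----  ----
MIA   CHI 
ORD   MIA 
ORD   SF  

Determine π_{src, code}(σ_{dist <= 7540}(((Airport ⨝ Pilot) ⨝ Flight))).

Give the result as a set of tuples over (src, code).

{(BOS, ORD), (DEN, ORD), (LHR, ORD), (ORD, ORD), (SEA, ORD)}

Joining Airport and Pilot on code, dst yields {(ORD, 2, 3790, 5, CDG, BOS), (ORD, 2, 3790, 5, CDG, DEN), (ORD, 2, 3790, 5, CDG, LHR), (ORD, 24, 7540, 15, CDG, BOS), (ORD, 24, 7540, 15, CDG, DEN), (ORD, 24, 7540, 15, CDG, LHR), (ORD, 24, 9770, 12, CDG, BOS), (ORD, 24, 9770, 12, CDG, DEN), (ORD, 24, 9770, 12, CDG, LHR), (ORD, 32, 4880, 4, CDG, BOS), (ORD, 32, 4880, 4, CDG, DEN), (ORD, 32, 4880, 4, CDG, LHR), (ORD, 34, 2050, 13, SEA, ORD), (ORD, 34, 2050, 13, SEA, SEA), (ORD, 35, 1330, 2, CDG, BOS), (ORD, 35, 1330, 2, CDG, DEN), (ORD, 35, 1330, 2, CDG, LHR)}.
Joining (Airport ⨝ Pilot) and Flight on code yields {(ORD, 2, 3790, 5, CDG, BOS, MIA), (ORD, 2, 3790, 5, CDG, BOS, SF), (ORD, 2, 3790, 5, CDG, DEN, MIA), (ORD, 2, 3790, 5, CDG, DEN, SF), (ORD, 2, 3790, 5, CDG, LHR, MIA), (ORD, 2, 3790, 5, CDG, LHR, SF), (ORD, 24, 7540, 15, CDG, BOS, MIA), (ORD, 24, 7540, 15, CDG, BOS, SF), (ORD, 24, 7540, 15, CDG, DEN, MIA), (ORD, 24, 7540, 15, CDG, DEN, SF), (ORD, 24, 7540, 15, CDG, LHR, MIA), (ORD, 24, 7540, 15, CDG, LHR, SF), (ORD, 24, 9770, 12, CDG, BOS, MIA), (ORD, 24, 9770, 12, CDG, BOS, SF), (ORD, 24, 9770, 12, CDG, DEN, MIA), (ORD, 24, 9770, 12, CDG, DEN, SF), (ORD, 24, 9770, 12, CDG, LHR, MIA), (ORD, 24, 9770, 12, CDG, LHR, SF), (ORD, 32, 4880, 4, CDG, BOS, MIA), (ORD, 32, 4880, 4, CDG, BOS, SF), (ORD, 32, 4880, 4, CDG, DEN, MIA), (ORD, 32, 4880, 4, CDG, DEN, SF), (ORD, 32, 4880, 4, CDG, LHR, MIA), (ORD, 32, 4880, 4, CDG, LHR, SF), (ORD, 34, 2050, 13, SEA, ORD, MIA), (ORD, 34, 2050, 13, SEA, ORD, SF), (ORD, 34, 2050, 13, SEA, SEA, MIA), (ORD, 34, 2050, 13, SEA, SEA, SF), (ORD, 35, 1330, 2, CDG, BOS, MIA), (ORD, 35, 1330, 2, CDG, BOS, SF), (ORD, 35, 1330, 2, CDG, DEN, MIA), (ORD, 35, 1330, 2, CDG, DEN, SF), (ORD, 35, 1330, 2, CDG, LHR, MIA), (ORD, 35, 1330, 2, CDG, LHR, SF)}.
Apply σ_{dist <= 7540}; surviving tuples: {(ORD, 2, 3790, 5, CDG, BOS, MIA), (ORD, 2, 3790, 5, CDG, BOS, SF), (ORD, 2, 3790, 5, CDG, DEN, MIA), (ORD, 2, 3790, 5, CDG, DEN, SF), (ORD, 2, 3790, 5, CDG, LHR, MIA), (ORD, 2, 3790, 5, CDG, LHR, SF), (ORD, 24, 7540, 15, CDG, BOS, MIA), (ORD, 24, 7540, 15, CDG, BOS, SF), (ORD, 24, 7540, 15, CDG, DEN, MIA), (ORD, 24, 7540, 15, CDG, DEN, SF), (ORD, 24, 7540, 15, CDG, LHR, MIA), (ORD, 24, 7540, 15, CDG, LHR, SF), (ORD, 32, 4880, 4, CDG, BOS, MIA), (ORD, 32, 4880, 4, CDG, BOS, SF), (ORD, 32, 4880, 4, CDG, DEN, MIA), (ORD, 32, 4880, 4, CDG, DEN, SF), (ORD, 32, 4880, 4, CDG, LHR, MIA), (ORD, 32, 4880, 4, CDG, LHR, SF), (ORD, 34, 2050, 13, SEA, ORD, MIA), (ORD, 34, 2050, 13, SEA, ORD, SF), (ORD, 34, 2050, 13, SEA, SEA, MIA), (ORD, 34, 2050, 13, SEA, SEA, SF), (ORD, 35, 1330, 2, CDG, BOS, MIA), (ORD, 35, 1330, 2, CDG, BOS, SF), (ORD, 35, 1330, 2, CDG, DEN, MIA), (ORD, 35, 1330, 2, CDG, DEN, SF), (ORD, 35, 1330, 2, CDG, LHR, MIA), (ORD, 35, 1330, 2, CDG, LHR, SF)}
π[src, code]: project onto (src, code) (23 duplicate(s) eliminated) → {(BOS, ORD), (DEN, ORD), (LHR, ORD), (ORD, ORD), (SEA, ORD)}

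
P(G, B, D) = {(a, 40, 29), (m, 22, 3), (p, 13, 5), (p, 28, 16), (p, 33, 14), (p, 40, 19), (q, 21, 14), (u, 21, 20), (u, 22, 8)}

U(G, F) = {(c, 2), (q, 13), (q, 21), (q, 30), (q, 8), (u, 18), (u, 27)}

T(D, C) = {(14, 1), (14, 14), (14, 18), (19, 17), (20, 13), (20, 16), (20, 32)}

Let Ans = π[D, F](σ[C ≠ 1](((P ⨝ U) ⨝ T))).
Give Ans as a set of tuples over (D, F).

P ⋈ U (natural join on G): {(q, 21, 14, 13), (q, 21, 14, 21), (q, 21, 14, 30), (q, 21, 14, 8), (u, 21, 20, 18), (u, 21, 20, 27), (u, 22, 8, 18), (u, 22, 8, 27)}
(P ⨝ U) ⋈ T (natural join on D): {(q, 21, 14, 13, 1), (q, 21, 14, 13, 14), (q, 21, 14, 13, 18), (q, 21, 14, 21, 1), (q, 21, 14, 21, 14), (q, 21, 14, 21, 18), (q, 21, 14, 30, 1), (q, 21, 14, 30, 14), (q, 21, 14, 30, 18), (q, 21, 14, 8, 1), (q, 21, 14, 8, 14), (q, 21, 14, 8, 18), (u, 21, 20, 18, 13), (u, 21, 20, 18, 16), (u, 21, 20, 18, 32), (u, 21, 20, 27, 13), (u, 21, 20, 27, 16), (u, 21, 20, 27, 32)}
σ[C ≠ 1]: keep tuples satisfying C ≠ 1 → {(q, 21, 14, 13, 14), (q, 21, 14, 13, 18), (q, 21, 14, 21, 14), (q, 21, 14, 21, 18), (q, 21, 14, 30, 14), (q, 21, 14, 30, 18), (q, 21, 14, 8, 14), (q, 21, 14, 8, 18), (u, 21, 20, 18, 13), (u, 21, 20, 18, 16), (u, 21, 20, 18, 32), (u, 21, 20, 27, 13), (u, 21, 20, 27, 16), (u, 21, 20, 27, 32)}
π_{D, F} gives {(14, 13), (14, 21), (14, 30), (14, 8), (20, 18), (20, 27)} (8 duplicate(s) eliminated).

{(14, 13), (14, 21), (14, 30), (14, 8), (20, 18), (20, 27)}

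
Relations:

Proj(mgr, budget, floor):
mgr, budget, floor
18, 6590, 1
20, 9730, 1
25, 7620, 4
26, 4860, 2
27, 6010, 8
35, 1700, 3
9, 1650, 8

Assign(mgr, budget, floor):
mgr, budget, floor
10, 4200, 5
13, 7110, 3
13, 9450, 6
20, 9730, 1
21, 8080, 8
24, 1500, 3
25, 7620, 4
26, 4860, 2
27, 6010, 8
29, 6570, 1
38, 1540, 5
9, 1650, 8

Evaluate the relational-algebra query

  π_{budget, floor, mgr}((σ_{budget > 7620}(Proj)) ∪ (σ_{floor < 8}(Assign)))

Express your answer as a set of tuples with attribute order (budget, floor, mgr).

{(1500, 3, 24), (1540, 5, 38), (4200, 5, 10), (4860, 2, 26), (6570, 1, 29), (7110, 3, 13), (7620, 4, 25), (9450, 6, 13), (9730, 1, 20)}

Filtering on budget > 7620 leaves {(20, 9730, 1)}.
Filtering on floor < 8 leaves {(10, 4200, 5), (13, 7110, 3), (13, 9450, 6), (20, 9730, 1), (24, 1500, 3), (25, 7620, 4), (26, 4860, 2), (29, 6570, 1), (38, 1540, 5)}.
Taking the union: {(10, 4200, 5), (13, 7110, 3), (13, 9450, 6), (20, 9730, 1), (24, 1500, 3), (25, 7620, 4), (26, 4860, 2), (29, 6570, 1), (38, 1540, 5)}
Keep only column(s) budget, floor, mgr: {(1500, 3, 24), (1540, 5, 38), (4200, 5, 10), (4860, 2, 26), (6570, 1, 29), (7110, 3, 13), (7620, 4, 25), (9450, 6, 13), (9730, 1, 20)}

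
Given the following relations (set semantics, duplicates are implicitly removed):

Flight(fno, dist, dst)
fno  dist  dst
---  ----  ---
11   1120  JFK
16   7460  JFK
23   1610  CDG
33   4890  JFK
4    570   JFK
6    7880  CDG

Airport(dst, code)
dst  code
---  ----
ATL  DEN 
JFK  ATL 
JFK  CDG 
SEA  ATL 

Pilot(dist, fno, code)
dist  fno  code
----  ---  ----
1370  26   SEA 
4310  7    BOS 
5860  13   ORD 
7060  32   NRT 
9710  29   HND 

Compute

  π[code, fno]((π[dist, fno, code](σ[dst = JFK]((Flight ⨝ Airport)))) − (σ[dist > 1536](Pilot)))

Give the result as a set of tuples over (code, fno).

{(ATL, 11), (ATL, 16), (ATL, 33), (ATL, 4), (CDG, 11), (CDG, 16), (CDG, 33), (CDG, 4)}

Flight ⋈ Airport (natural join on dst): {(11, 1120, JFK, ATL), (11, 1120, JFK, CDG), (16, 7460, JFK, ATL), (16, 7460, JFK, CDG), (33, 4890, JFK, ATL), (33, 4890, JFK, CDG), (4, 570, JFK, ATL), (4, 570, JFK, CDG)}
Selection dst = JFK: {(11, 1120, JFK, ATL), (11, 1120, JFK, CDG), (16, 7460, JFK, ATL), (16, 7460, JFK, CDG), (33, 4890, JFK, ATL), (33, 4890, JFK, CDG), (4, 570, JFK, ATL), (4, 570, JFK, CDG)}
π_{dist, fno, code} gives {(1120, 11, ATL), (1120, 11, CDG), (4890, 33, ATL), (4890, 33, CDG), (570, 4, ATL), (570, 4, CDG), (7460, 16, ATL), (7460, 16, CDG)}.
Selection dist > 1536: {(4310, 7, BOS), (5860, 13, ORD), (7060, 32, NRT), (9710, 29, HND)}
Difference: {(1120, 11, ATL), (1120, 11, CDG), (4890, 33, ATL), (4890, 33, CDG), (570, 4, ATL), (570, 4, CDG), (7460, 16, ATL), (7460, 16, CDG)} with {(4310, 7, BOS), (5860, 13, ORD), (7060, 32, NRT), (9710, 29, HND)} → {(1120, 11, ATL), (1120, 11, CDG), (4890, 33, ATL), (4890, 33, CDG), (570, 4, ATL), (570, 4, CDG), (7460, 16, ATL), (7460, 16, CDG)}
π_{code, fno} gives {(ATL, 11), (ATL, 16), (ATL, 33), (ATL, 4), (CDG, 11), (CDG, 16), (CDG, 33), (CDG, 4)}.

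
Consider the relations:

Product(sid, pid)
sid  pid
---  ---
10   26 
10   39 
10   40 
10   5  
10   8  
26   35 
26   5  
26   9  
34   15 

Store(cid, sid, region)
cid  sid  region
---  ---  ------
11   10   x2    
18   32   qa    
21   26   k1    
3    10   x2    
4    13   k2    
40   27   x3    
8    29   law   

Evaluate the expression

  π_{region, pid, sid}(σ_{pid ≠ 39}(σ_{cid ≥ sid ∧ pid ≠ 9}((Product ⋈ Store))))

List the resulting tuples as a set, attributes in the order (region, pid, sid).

Product ⋈ Store (natural join on sid): {(10, 26, 11, x2), (10, 26, 3, x2), (10, 39, 11, x2), (10, 39, 3, x2), (10, 40, 11, x2), (10, 40, 3, x2), (10, 5, 11, x2), (10, 5, 3, x2), (10, 8, 11, x2), (10, 8, 3, x2), (26, 35, 21, k1), (26, 5, 21, k1), (26, 9, 21, k1)}
σ[cid ≥ sid ∧ pid ≠ 9]: keep tuples satisfying cid ≥ sid ∧ pid ≠ 9 → {(10, 26, 11, x2), (10, 39, 11, x2), (10, 40, 11, x2), (10, 5, 11, x2), (10, 8, 11, x2)}
σ[pid ≠ 39]: keep tuples satisfying pid ≠ 39 → {(10, 26, 11, x2), (10, 40, 11, x2), (10, 5, 11, x2), (10, 8, 11, x2)}
π[region, pid, sid]: project onto (region, pid, sid) → {(x2, 26, 10), (x2, 40, 10), (x2, 5, 10), (x2, 8, 10)}

{(x2, 26, 10), (x2, 40, 10), (x2, 5, 10), (x2, 8, 10)}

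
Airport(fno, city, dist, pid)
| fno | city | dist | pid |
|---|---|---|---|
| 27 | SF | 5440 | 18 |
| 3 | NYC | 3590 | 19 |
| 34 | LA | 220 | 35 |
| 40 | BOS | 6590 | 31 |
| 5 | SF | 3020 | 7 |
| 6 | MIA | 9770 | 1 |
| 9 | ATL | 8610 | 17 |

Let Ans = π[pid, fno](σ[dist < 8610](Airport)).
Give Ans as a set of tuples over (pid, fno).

Filtering on dist < 8610 leaves {(27, SF, 5440, 18), (3, NYC, 3590, 19), (34, LA, 220, 35), (40, BOS, 6590, 31), (5, SF, 3020, 7)}.
π[pid, fno]: project onto (pid, fno) → {(18, 27), (19, 3), (31, 40), (35, 34), (7, 5)}

{(18, 27), (19, 3), (31, 40), (35, 34), (7, 5)}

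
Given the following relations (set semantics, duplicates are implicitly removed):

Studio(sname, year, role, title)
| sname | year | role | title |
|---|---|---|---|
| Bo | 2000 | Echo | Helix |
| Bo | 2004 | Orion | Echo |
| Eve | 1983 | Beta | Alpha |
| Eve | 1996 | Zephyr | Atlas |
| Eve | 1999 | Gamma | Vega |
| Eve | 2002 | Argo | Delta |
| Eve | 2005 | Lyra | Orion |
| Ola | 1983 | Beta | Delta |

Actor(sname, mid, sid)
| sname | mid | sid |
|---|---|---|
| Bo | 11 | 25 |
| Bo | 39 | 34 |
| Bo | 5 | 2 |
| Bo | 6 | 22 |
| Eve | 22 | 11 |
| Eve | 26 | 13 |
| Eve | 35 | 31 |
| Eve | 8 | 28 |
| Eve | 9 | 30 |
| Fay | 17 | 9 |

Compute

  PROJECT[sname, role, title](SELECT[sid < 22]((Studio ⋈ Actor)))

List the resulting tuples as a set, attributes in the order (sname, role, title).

Studio ⋈ Actor (natural join on sname): {(Bo, 2000, Echo, Helix, 11, 25), (Bo, 2000, Echo, Helix, 39, 34), (Bo, 2000, Echo, Helix, 5, 2), (Bo, 2000, Echo, Helix, 6, 22), (Bo, 2004, Orion, Echo, 11, 25), (Bo, 2004, Orion, Echo, 39, 34), (Bo, 2004, Orion, Echo, 5, 2), (Bo, 2004, Orion, Echo, 6, 22), (Eve, 1983, Beta, Alpha, 22, 11), (Eve, 1983, Beta, Alpha, 26, 13), (Eve, 1983, Beta, Alpha, 35, 31), (Eve, 1983, Beta, Alpha, 8, 28), (Eve, 1983, Beta, Alpha, 9, 30), (Eve, 1996, Zephyr, Atlas, 22, 11), (Eve, 1996, Zephyr, Atlas, 26, 13), (Eve, 1996, Zephyr, Atlas, 35, 31), (Eve, 1996, Zephyr, Atlas, 8, 28), (Eve, 1996, Zephyr, Atlas, 9, 30), (Eve, 1999, Gamma, Vega, 22, 11), (Eve, 1999, Gamma, Vega, 26, 13), (Eve, 1999, Gamma, Vega, 35, 31), (Eve, 1999, Gamma, Vega, 8, 28), (Eve, 1999, Gamma, Vega, 9, 30), (Eve, 2002, Argo, Delta, 22, 11), (Eve, 2002, Argo, Delta, 26, 13), (Eve, 2002, Argo, Delta, 35, 31), (Eve, 2002, Argo, Delta, 8, 28), (Eve, 2002, Argo, Delta, 9, 30), (Eve, 2005, Lyra, Orion, 22, 11), (Eve, 2005, Lyra, Orion, 26, 13), (Eve, 2005, Lyra, Orion, 35, 31), (Eve, 2005, Lyra, Orion, 8, 28), (Eve, 2005, Lyra, Orion, 9, 30)}
Filtering on sid < 22 leaves {(Bo, 2000, Echo, Helix, 5, 2), (Bo, 2004, Orion, Echo, 5, 2), (Eve, 1983, Beta, Alpha, 22, 11), (Eve, 1983, Beta, Alpha, 26, 13), (Eve, 1996, Zephyr, Atlas, 22, 11), (Eve, 1996, Zephyr, Atlas, 26, 13), (Eve, 1999, Gamma, Vega, 22, 11), (Eve, 1999, Gamma, Vega, 26, 13), (Eve, 2002, Argo, Delta, 22, 11), (Eve, 2002, Argo, Delta, 26, 13), (Eve, 2005, Lyra, Orion, 22, 11), (Eve, 2005, Lyra, Orion, 26, 13)}.
π_{sname, role, title} gives {(Bo, Echo, Helix), (Bo, Orion, Echo), (Eve, Argo, Delta), (Eve, Beta, Alpha), (Eve, Gamma, Vega), (Eve, Lyra, Orion), (Eve, Zephyr, Atlas)} (5 duplicate(s) eliminated).

{(Bo, Echo, Helix), (Bo, Orion, Echo), (Eve, Argo, Delta), (Eve, Beta, Alpha), (Eve, Gamma, Vega), (Eve, Lyra, Orion), (Eve, Zephyr, Atlas)}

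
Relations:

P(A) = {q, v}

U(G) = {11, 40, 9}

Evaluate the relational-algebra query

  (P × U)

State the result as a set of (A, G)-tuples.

{(q, 11), (q, 40), (q, 9), (v, 11), (v, 40), (v, 9)}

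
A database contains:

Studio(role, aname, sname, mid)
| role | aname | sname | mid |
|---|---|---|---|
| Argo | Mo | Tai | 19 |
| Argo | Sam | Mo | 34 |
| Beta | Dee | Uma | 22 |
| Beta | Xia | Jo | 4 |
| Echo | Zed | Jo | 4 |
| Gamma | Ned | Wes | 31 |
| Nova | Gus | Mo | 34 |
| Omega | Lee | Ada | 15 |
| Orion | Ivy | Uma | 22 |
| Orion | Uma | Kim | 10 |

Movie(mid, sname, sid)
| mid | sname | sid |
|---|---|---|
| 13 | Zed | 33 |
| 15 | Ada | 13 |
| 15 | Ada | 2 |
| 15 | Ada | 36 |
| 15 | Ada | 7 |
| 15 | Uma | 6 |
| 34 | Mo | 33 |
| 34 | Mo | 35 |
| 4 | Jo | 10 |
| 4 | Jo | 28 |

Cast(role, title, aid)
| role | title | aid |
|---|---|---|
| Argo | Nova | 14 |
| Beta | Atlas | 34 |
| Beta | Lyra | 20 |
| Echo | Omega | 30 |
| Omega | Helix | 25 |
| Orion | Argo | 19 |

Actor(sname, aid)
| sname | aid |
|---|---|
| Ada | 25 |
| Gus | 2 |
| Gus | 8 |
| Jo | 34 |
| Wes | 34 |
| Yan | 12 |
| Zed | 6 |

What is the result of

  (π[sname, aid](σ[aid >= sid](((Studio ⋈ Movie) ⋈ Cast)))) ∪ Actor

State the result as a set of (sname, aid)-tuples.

Studio ⋈ Movie (natural join on sname, mid): {(Argo, Sam, Mo, 34, 33), (Argo, Sam, Mo, 34, 35), (Beta, Xia, Jo, 4, 10), (Beta, Xia, Jo, 4, 28), (Echo, Zed, Jo, 4, 10), (Echo, Zed, Jo, 4, 28), (Nova, Gus, Mo, 34, 33), (Nova, Gus, Mo, 34, 35), (Omega, Lee, Ada, 15, 13), (Omega, Lee, Ada, 15, 2), (Omega, Lee, Ada, 15, 36), (Omega, Lee, Ada, 15, 7)}
(Studio ⋈ Movie) ⋈ Cast (natural join on role): {(Argo, Sam, Mo, 34, 33, Nova, 14), (Argo, Sam, Mo, 34, 35, Nova, 14), (Beta, Xia, Jo, 4, 10, Atlas, 34), (Beta, Xia, Jo, 4, 10, Lyra, 20), (Beta, Xia, Jo, 4, 28, Atlas, 34), (Beta, Xia, Jo, 4, 28, Lyra, 20), (Echo, Zed, Jo, 4, 10, Omega, 30), (Echo, Zed, Jo, 4, 28, Omega, 30), (Omega, Lee, Ada, 15, 13, Helix, 25), (Omega, Lee, Ada, 15, 2, Helix, 25), (Omega, Lee, Ada, 15, 36, Helix, 25), (Omega, Lee, Ada, 15, 7, Helix, 25)}
σ[aid >= sid]: keep tuples satisfying aid >= sid → {(Beta, Xia, Jo, 4, 10, Atlas, 34), (Beta, Xia, Jo, 4, 10, Lyra, 20), (Beta, Xia, Jo, 4, 28, Atlas, 34), (Echo, Zed, Jo, 4, 10, Omega, 30), (Echo, Zed, Jo, 4, 28, Omega, 30), (Omega, Lee, Ada, 15, 13, Helix, 25), (Omega, Lee, Ada, 15, 2, Helix, 25), (Omega, Lee, Ada, 15, 7, Helix, 25)}
Keep only column(s) sname, aid (4 duplicate(s) eliminated): {(Ada, 25), (Jo, 20), (Jo, 30), (Jo, 34)}
Set union of the two operands is {(Ada, 25), (Gus, 2), (Gus, 8), (Jo, 20), (Jo, 30), (Jo, 34), (Wes, 34), (Yan, 12), (Zed, 6)}.

{(Ada, 25), (Gus, 2), (Gus, 8), (Jo, 20), (Jo, 30), (Jo, 34), (Wes, 34), (Yan, 12), (Zed, 6)}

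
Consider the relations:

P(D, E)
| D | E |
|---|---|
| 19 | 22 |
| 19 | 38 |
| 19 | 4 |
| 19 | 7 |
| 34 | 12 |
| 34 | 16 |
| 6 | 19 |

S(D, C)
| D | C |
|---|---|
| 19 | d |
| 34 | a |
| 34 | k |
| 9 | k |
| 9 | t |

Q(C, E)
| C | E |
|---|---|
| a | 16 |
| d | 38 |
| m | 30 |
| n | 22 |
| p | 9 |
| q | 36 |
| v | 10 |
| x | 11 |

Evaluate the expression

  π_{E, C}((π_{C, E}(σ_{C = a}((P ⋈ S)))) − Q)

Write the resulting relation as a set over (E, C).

P ⋈ S (natural join on D): {(19, 22, d), (19, 38, d), (19, 4, d), (19, 7, d), (34, 12, a), (34, 12, k), (34, 16, a), (34, 16, k)}
Filtering on C = a leaves {(34, 12, a), (34, 16, a)}.
Keep only column(s) C, E: {(a, 12), (a, 16)}
Set difference of the two operands is {(a, 12)}.
Keep only column(s) E, C: {(12, a)}

{(12, a)}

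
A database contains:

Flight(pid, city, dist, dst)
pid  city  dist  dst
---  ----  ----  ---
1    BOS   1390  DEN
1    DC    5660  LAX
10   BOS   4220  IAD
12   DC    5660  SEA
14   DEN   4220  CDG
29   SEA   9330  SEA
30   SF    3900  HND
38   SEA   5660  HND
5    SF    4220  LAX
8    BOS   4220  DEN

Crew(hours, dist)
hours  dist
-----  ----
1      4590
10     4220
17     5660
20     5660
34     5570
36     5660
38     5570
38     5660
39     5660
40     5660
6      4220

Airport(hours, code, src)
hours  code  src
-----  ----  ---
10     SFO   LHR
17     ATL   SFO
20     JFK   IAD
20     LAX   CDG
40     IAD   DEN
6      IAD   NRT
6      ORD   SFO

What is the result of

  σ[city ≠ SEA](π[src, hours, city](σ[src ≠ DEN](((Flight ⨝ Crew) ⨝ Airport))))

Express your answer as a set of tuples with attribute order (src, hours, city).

{(CDG, 20, DC), (IAD, 20, DC), (LHR, 10, BOS), (LHR, 10, DEN), (LHR, 10, SF), (NRT, 6, BOS), (NRT, 6, DEN), (NRT, 6, SF), (SFO, 17, DC), (SFO, 6, BOS), (SFO, 6, DEN), (SFO, 6, SF)}

Natural join on dist: {(1, DC, 5660, LAX, 17), (1, DC, 5660, LAX, 20), (1, DC, 5660, LAX, 36), (1, DC, 5660, LAX, 38), (1, DC, 5660, LAX, 39), (1, DC, 5660, LAX, 40), (10, BOS, 4220, IAD, 10), (10, BOS, 4220, IAD, 6), (12, DC, 5660, SEA, 17), (12, DC, 5660, SEA, 20), (12, DC, 5660, SEA, 36), (12, DC, 5660, SEA, 38), (12, DC, 5660, SEA, 39), (12, DC, 5660, SEA, 40), (14, DEN, 4220, CDG, 10), (14, DEN, 4220, CDG, 6), (38, SEA, 5660, HND, 17), (38, SEA, 5660, HND, 20), (38, SEA, 5660, HND, 36), (38, SEA, 5660, HND, 38), (38, SEA, 5660, HND, 39), (38, SEA, 5660, HND, 40), (5, SF, 4220, LAX, 10), (5, SF, 4220, LAX, 6), (8, BOS, 4220, DEN, 10), (8, BOS, 4220, DEN, 6)}
Natural join on hours: {(1, DC, 5660, LAX, 17, ATL, SFO), (1, DC, 5660, LAX, 20, JFK, IAD), (1, DC, 5660, LAX, 20, LAX, CDG), (1, DC, 5660, LAX, 40, IAD, DEN), (10, BOS, 4220, IAD, 10, SFO, LHR), (10, BOS, 4220, IAD, 6, IAD, NRT), (10, BOS, 4220, IAD, 6, ORD, SFO), (12, DC, 5660, SEA, 17, ATL, SFO), (12, DC, 5660, SEA, 20, JFK, IAD), (12, DC, 5660, SEA, 20, LAX, CDG), (12, DC, 5660, SEA, 40, IAD, DEN), (14, DEN, 4220, CDG, 10, SFO, LHR), (14, DEN, 4220, CDG, 6, IAD, NRT), (14, DEN, 4220, CDG, 6, ORD, SFO), (38, SEA, 5660, HND, 17, ATL, SFO), (38, SEA, 5660, HND, 20, JFK, IAD), (38, SEA, 5660, HND, 20, LAX, CDG), (38, SEA, 5660, HND, 40, IAD, DEN), (5, SF, 4220, LAX, 10, SFO, LHR), (5, SF, 4220, LAX, 6, IAD, NRT), (5, SF, 4220, LAX, 6, ORD, SFO), (8, BOS, 4220, DEN, 10, SFO, LHR), (8, BOS, 4220, DEN, 6, IAD, NRT), (8, BOS, 4220, DEN, 6, ORD, SFO)}
Apply σ_{src ≠ DEN}; surviving tuples: {(1, DC, 5660, LAX, 17, ATL, SFO), (1, DC, 5660, LAX, 20, JFK, IAD), (1, DC, 5660, LAX, 20, LAX, CDG), (10, BOS, 4220, IAD, 10, SFO, LHR), (10, BOS, 4220, IAD, 6, IAD, NRT), (10, BOS, 4220, IAD, 6, ORD, SFO), (12, DC, 5660, SEA, 17, ATL, SFO), (12, DC, 5660, SEA, 20, JFK, IAD), (12, DC, 5660, SEA, 20, LAX, CDG), (14, DEN, 4220, CDG, 10, SFO, LHR), (14, DEN, 4220, CDG, 6, IAD, NRT), (14, DEN, 4220, CDG, 6, ORD, SFO), (38, SEA, 5660, HND, 17, ATL, SFO), (38, SEA, 5660, HND, 20, JFK, IAD), (38, SEA, 5660, HND, 20, LAX, CDG), (5, SF, 4220, LAX, 10, SFO, LHR), (5, SF, 4220, LAX, 6, IAD, NRT), (5, SF, 4220, LAX, 6, ORD, SFO), (8, BOS, 4220, DEN, 10, SFO, LHR), (8, BOS, 4220, DEN, 6, IAD, NRT), (8, BOS, 4220, DEN, 6, ORD, SFO)}
π[src, hours, city]: project onto (src, hours, city) (6 duplicate(s) eliminated) → {(CDG, 20, DC), (CDG, 20, SEA), (IAD, 20, DC), (IAD, 20, SEA), (LHR, 10, BOS), (LHR, 10, DEN), (LHR, 10, SF), (NRT, 6, BOS), (NRT, 6, DEN), (NRT, 6, SF), (SFO, 17, DC), (SFO, 17, SEA), (SFO, 6, BOS), (SFO, 6, DEN), (SFO, 6, SF)}
Apply σ_{city ≠ SEA}; surviving tuples: {(CDG, 20, DC), (IAD, 20, DC), (LHR, 10, BOS), (LHR, 10, DEN), (LHR, 10, SF), (NRT, 6, BOS), (NRT, 6, DEN), (NRT, 6, SF), (SFO, 17, DC), (SFO, 6, BOS), (SFO, 6, DEN), (SFO, 6, SF)}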